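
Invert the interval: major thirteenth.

m3

First reduce the compound major thirteenth to its simple form, a major sixth.
Inverted interval numbers add to nine, so a sixth pairs with a third (6 + 3 = 9).
Quality inverts too: major becomes minor. That makes the inversion a minor third.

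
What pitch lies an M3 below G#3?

E3

The third takes the letter from G down to E.
A major third spans 4 semitones, so from G#3 the target pitch is E3.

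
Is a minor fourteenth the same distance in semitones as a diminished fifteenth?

No

A minor fourteenth is 22 semitones but a diminished fifteenth is 23 semitones — different sizes.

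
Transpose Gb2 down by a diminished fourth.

The fourth takes the letter from G down to D.
Moving 4 semitones down from Gb2 (the size of a diminished fourth) reaches D2.

D2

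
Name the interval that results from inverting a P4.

perfect fifth

Inverted interval numbers add to nine, so a fourth pairs with a fifth (4 + 5 = 9).
And perfect stays perfect under inversion, so we get a perfect fifth.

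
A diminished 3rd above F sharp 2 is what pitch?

A flat 2

The third takes the letter from F up to A.
A diminished third is 2 semitones; 2 semitones up from F#2 gives Ab2.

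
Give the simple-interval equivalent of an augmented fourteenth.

A7

Each octave removed subtracts seven from the number: 14 − 7 = 7.
Quality carries through unchanged, so the simple form is an augmented seventh.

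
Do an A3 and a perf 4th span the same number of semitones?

An augmented third spans 5 semitones, and a perfect fourth also spans 5 semitones — they're enharmonic.

Yes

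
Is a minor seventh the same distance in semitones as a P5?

A minor seventh spans 10 semitones; a perfect fifth spans 7 semitones. They differ by 3.

No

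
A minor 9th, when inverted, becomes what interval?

First reduce the compound minor ninth to its simple form, a minor second.
The rule of nine gives the new number: 9 − 2 = 7, so a second becomes a seventh.
And minor becomes major under inversion, so we get a major seventh.

major 7th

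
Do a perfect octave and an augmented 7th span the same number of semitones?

A perfect octave spans 12 semitones, and an augmented seventh also spans 12 semitones — they're enharmonic.

Yes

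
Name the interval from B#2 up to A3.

B to A spans seven letter names (B-C-D-E-F-G-A): a seventh.
B#2 to A3 spans 9 semitones — two semitones narrower than the major seventh (11) — giving a diminished seventh.

d7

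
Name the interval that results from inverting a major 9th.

First reduce the compound major ninth to its simple form, a major second.
Interval numbers invert to sum to nine: 2 + 7 = 9, so a second inverts to a seventh.
The quality also flips — major becomes minor — giving a minor seventh.

minor seventh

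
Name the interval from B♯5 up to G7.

B to G spans six letter names (B-C-D-E-F-G), plus an octave, so the interval is some kind of thirteenth.
B#5 to G7 spans 19 semitones — two semitones narrower than the major thirteenth (21) — giving a diminished thirteenth.
(Equivalently, a compound diminished sixth: a diminished sixth plus an octave.)

diminished 13th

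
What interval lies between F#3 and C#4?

F to C spans five letter names (F-G-A-B-C): a fifth.
F#3 to C#4 is 7 semitones, matching the perfect fifth exactly, so the quality is perfect.

perfect 5th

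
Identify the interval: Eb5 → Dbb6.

E to D spans seven letter names (E-F-G-A-B-C-D), so the interval is some kind of seventh.
A major seventh would be 11 semitones; Eb5 to Dbb6 is 9, two semitones narrower, so the interval is diminished.

d7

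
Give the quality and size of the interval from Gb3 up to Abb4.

m9

G to A spans two letter names (G-A), plus an octave: a ninth.
At 13 semitones, Gb3→Abb4 falls one short of a major ninth: minor.
(Equivalently, a compound minor second: a minor second plus an octave.)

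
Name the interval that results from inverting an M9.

First reduce the compound major ninth to its simple form, a major second.
Inverted interval numbers add to nine, so a second pairs with a seventh (2 + 7 = 9).
The quality also flips — major becomes minor — giving a minor seventh.

m7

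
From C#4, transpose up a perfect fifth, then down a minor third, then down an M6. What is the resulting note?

G#3

A perfect fifth up from C#4 is G#4.
A minor third down from G#4 is E#4.
A major sixth down from E#4 is G#3.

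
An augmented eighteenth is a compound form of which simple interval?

Subtracting seven from the interval number removes an octave: 18 − 14 = 4.
So an augmented eighteenth is 2 octaves plus an augmented fourth. The quality is unchanged.

augmented fourth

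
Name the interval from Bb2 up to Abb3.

B to A spans seven letter names (B-C-D-E-F-G-A) — that makes it a seventh of some quality.
The major seventh is 11 semitones; here we have 9, two semitones narrower: diminished.

diminished seventh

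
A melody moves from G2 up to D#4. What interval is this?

A12

G to D spans five letter names (G-A-B-C-D), plus an octave, so the interval is some kind of twelfth.
G2 to D#4 spans 20 semitones — one semitone wider than the perfect twelfth (19) — giving an augmented twelfth.
(Equivalently, a compound augmented fifth: an augmented fifth plus an octave.)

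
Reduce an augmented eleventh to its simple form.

A4

Each octave removed subtracts seven from the number: 11 − 7 = 4.
That makes an augmented eleventh a compound augmented fourth — an octave plus an augmented fourth.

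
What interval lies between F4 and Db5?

minor sixth

F to D spans six letter names (F-G-A-B-C-D) — that makes it a sixth of some quality.
A major sixth would be 9 semitones, but F4 to Db5 is 8 — one semitone narrower, making it a minor sixth.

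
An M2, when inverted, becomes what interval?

minor 7th

Interval numbers invert to sum to nine: 2 + 7 = 9, so a second inverts to a seventh.
The quality also flips — major becomes minor — giving a minor seventh.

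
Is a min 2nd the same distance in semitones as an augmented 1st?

Yes

Both span 1 semitone: a minor second and an augmented unison are the same chromatic distance.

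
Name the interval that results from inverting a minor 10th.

major sixth

First reduce the compound minor tenth to its simple form, a minor third.
The rule of nine gives the new number: 9 − 3 = 6, so a third becomes a sixth.
And minor becomes major under inversion, so we get a major sixth.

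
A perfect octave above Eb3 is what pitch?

Eb4

The letter stays E (same as the start), shifted an octave up.
Moving 12 semitones up from Eb3 (the size of a perfect octave) reaches Eb4.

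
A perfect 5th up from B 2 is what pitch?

Five letter names up from B: F.
A perfect fifth is 7 semitones; 7 semitones up from B2 gives F#3.

F-sharp 3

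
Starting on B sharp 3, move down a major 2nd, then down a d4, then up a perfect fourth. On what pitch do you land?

A double-sharp 3

Down a major second from B#3: A#3 (2 semitones down).
Down a diminished fourth from A#3: E##3 (4 semitones down).
A perfect fourth up from E##3 is A##3.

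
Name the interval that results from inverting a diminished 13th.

First reduce the compound diminished thirteenth to its simple form, a diminished sixth.
The rule of nine gives the new number: 9 − 6 = 3, so a sixth becomes a third.
The quality also flips — diminished becomes augmented — giving an augmented third.

augmented 3rd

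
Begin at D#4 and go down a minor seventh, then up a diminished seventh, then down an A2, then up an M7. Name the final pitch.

Bb4

A minor seventh down from D#4 is E#3.
E#3 up a diminished seventh → D4 (9 semitones).
An augmented second down from D4 is Cb4.
Cb4 up a major seventh → Bb4 (11 semitones).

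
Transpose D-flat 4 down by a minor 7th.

The seventh takes the letter from D down to E.
Moving 10 semitones down from Db4 (the size of a minor seventh) reaches Eb3.

E-flat 3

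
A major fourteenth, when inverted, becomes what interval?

minor 2nd

First reduce the compound major fourteenth to its simple form, a major seventh.
Interval numbers invert to sum to nine: 7 + 2 = 9, so a seventh inverts to a second.
Quality inverts too: major becomes minor. That makes the inversion a minor second.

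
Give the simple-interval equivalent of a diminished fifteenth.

Subtracting seven from the interval number removes an octave: 15 − 7 = 8.
That makes a diminished fifteenth a compound diminished octave — an octave plus a diminished octave.

d8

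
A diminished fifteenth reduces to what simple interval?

diminished 8th

Subtracting seven from the interval number removes an octave: 15 − 7 = 8.
So a diminished fifteenth is an octave plus a diminished octave. The quality is unchanged.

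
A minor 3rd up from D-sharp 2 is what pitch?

F-sharp 2

Counting three letter names up from D lands on F.
A minor third is 3 semitones; 3 semitones up from D#2 gives F#2.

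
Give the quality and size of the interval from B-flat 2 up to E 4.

B to E spans four letter names (B-C-D-E), plus an octave: an eleventh.
Bb2 to E4 spans 18 semitones — one semitone wider than the perfect eleventh (17) — giving an augmented eleventh.
(Equivalently, a compound augmented fourth: an augmented fourth plus an octave.)

augmented eleventh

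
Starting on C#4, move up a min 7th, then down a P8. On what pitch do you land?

B3

C#4 up a minor seventh → B4 (10 semitones).
B4 down a perfect octave → B3 (12 semitones).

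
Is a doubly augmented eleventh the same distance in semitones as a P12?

Yes

Both span 19 semitones: a doubly augmented eleventh and a perfect twelfth are the same chromatic distance.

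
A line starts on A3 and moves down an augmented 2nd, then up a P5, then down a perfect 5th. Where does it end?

Gb3

An augmented second down from A3 is Gb3.
Gb3 up a perfect fifth → Db4 (7 semitones).
Db4 down a perfect fifth → Gb3 (7 semitones).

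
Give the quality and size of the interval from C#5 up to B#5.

major seventh

C to B spans seven letter names (C-D-E-F-G-A-B), so the interval is some kind of seventh.
Counting semitones, C#5→B#5 is 11, which is the major seventh.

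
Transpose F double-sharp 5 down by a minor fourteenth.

G double-sharp 3

The fourteenth's letter: F down seven letter names plus an octave → G.
A minor fourteenth spans 22 semitones, so from F##5 the target pitch is G##3.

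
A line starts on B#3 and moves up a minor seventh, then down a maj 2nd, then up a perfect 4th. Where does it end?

C#5

B#3 up a minor seventh → A#4 (10 semitones).
A major second down from A#4 is G#4.
G#4 up a perfect fourth → C#5 (5 semitones).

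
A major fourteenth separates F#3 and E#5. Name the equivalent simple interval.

Each octave removed subtracts seven from the number: 14 − 7 = 7.
So a major fourteenth is an octave plus a major seventh. The quality is unchanged.

M7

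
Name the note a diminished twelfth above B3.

Five letters up from B (plus an octave) reaches F.
Moving 18 semitones up from B3 (the size of a diminished twelfth) reaches F5.

F5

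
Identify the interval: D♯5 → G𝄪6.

D to G spans four letter names (D-E-F-G), plus an octave: an eleventh.
The perfect eleventh is 17 semitones; here we have 18, one semitone wider: augmented.
(Equivalently, a compound augmented fourth: an augmented fourth plus an octave.)

A11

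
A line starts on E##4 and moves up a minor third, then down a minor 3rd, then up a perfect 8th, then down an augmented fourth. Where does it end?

B#4

A minor third up from E##4 is G##4.
G##4 down a minor third → E##4 (3 semitones).
E##4 up a perfect octave → E##5 (12 semitones).
An augmented fourth down from E##5 is B#4.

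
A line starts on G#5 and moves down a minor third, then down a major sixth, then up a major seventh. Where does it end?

G#5 down a minor third → E#5 (3 semitones).
E#5 down a major sixth → G#4 (9 semitones).
G#4 up a major seventh → F##5 (11 semitones).

F##5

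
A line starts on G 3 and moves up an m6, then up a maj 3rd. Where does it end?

A minor sixth up from G3 is Eb4.
Up a major third from Eb4: G4 (4 semitones up).

G 4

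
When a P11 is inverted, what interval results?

perfect 5th

First reduce the compound perfect eleventh to its simple form, a perfect fourth.
Inverted interval numbers add to nine, so a fourth pairs with a fifth (4 + 5 = 9).
The quality also flips — perfect stays perfect — giving a perfect fifth.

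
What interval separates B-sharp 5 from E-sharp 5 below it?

Descending from B#5 to E#5 is the same interval as ascending E#5 to B#5.
E to B spans five letter names (E-F-G-A-B), so the interval is some kind of fifth.
The perfect fifth spans 7 semitones, and E#5 to B#5 is exactly 7 semitones — so this is a perfect fifth.

perfect fifth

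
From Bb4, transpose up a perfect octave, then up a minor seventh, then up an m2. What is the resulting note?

Bbb6

A perfect octave up from Bb4 is Bb5.
Up a minor seventh from Bb5: Ab6 (10 semitones up).
Up a minor second from Ab6: Bbb6 (1 semitone up).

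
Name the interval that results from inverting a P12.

First reduce the compound perfect twelfth to its simple form, a perfect fifth.
The rule of nine gives the new number: 9 − 5 = 4, so a fifth becomes a fourth.
Quality inverts too: perfect stays perfect. That makes the inversion a perfect fourth.

P4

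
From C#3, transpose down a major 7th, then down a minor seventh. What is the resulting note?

A major seventh down from C#3 is D2.
A minor seventh down from D2 is E1.

E1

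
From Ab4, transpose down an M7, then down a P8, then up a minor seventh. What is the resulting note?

Down a major seventh from Ab4: Bbb3 (11 semitones down).
Bbb3 down a perfect octave → Bbb2 (12 semitones).
A minor seventh up from Bbb2 is Abb3.

Abb3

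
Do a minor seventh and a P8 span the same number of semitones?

A minor seventh spans 10 semitones; a perfect octave spans 12 semitones. They differ by 2.

No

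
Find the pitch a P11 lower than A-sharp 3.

E-sharp 2

Four letters down from A (plus an octave) reaches E.
Moving 17 semitones down from A#3 (the size of a perfect eleventh) reaches E#2.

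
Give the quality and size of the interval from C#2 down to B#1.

m2

Descending from C#2 to B#1 is the same interval as ascending B#1 to C#2.
B to C spans two letter names (B-C), so the interval is some kind of second.
At 1 semitone, B#1→C#2 falls one short of a major second: minor.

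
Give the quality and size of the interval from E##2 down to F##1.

M7

Descending from E##2 to F##1 is the same interval as ascending F##1 to E##2.
F to E spans seven letter names (F-G-A-B-C-D-E) — that makes it a seventh of some quality.
F##1 to E##2 is 11 semitones, matching the major seventh exactly, so the quality is major.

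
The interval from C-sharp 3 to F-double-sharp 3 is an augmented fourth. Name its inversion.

Interval numbers invert to sum to nine: 4 + 5 = 9, so a fourth inverts to a fifth.
Quality inverts too: augmented becomes diminished. That makes the inversion a diminished fifth.

diminished 5th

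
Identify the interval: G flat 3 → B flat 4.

G to B spans three letter names (G-A-B), plus an octave, so the interval is some kind of tenth.
Gb3 to Bb4 is 16 semitones, matching the major tenth exactly, so the quality is major.
(Equivalently, a compound major third: a major third plus an octave.)

M10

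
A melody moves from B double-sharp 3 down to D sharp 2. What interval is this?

Descending from B##3 to D#2 is the same interval as ascending D#2 to B##3.
D to B spans six letter names (D-E-F-G-A-B), plus an octave: a thirteenth.
A major thirteenth would be 21 semitones; D#2 to B##3 is 22, one semitone wider, so the interval is augmented.
(Equivalently, a compound augmented sixth: an augmented sixth plus an octave.)

augmented 13th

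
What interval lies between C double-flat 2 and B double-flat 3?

M14

C to B spans seven letter names (C-D-E-F-G-A-B), plus an octave: a fourteenth.
The major fourteenth spans 23 semitones, and Cbb2 to Bbb3 is exactly 23 semitones — so this is a major fourteenth.
(Equivalently, a compound major seventh: a major seventh plus an octave.)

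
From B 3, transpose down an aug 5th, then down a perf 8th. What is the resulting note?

Down an augmented fifth from B3: Eb3 (8 semitones down).
Down a perfect octave from Eb3: Eb2 (12 semitones down).

E flat 2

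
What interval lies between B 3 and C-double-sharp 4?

B to C spans two letter names (B-C): a second.
B3 to C##4 spans 3 semitones — one semitone wider than the major second (2) — giving an augmented second.

augmented second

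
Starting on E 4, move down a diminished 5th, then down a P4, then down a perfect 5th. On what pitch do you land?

Down a diminished fifth from E4: A#3 (6 semitones down).
Down a perfect fourth from A#3: E#3 (5 semitones down).
Down a perfect fifth from E#3: A#2 (7 semitones down).

A sharp 2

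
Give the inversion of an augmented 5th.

diminished fourth

The rule of nine gives the new number: 9 − 5 = 4, so a fifth becomes a fourth.
And augmented becomes diminished under inversion, so we get a diminished fourth.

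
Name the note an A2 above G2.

The second takes the letter from G up to A.
Moving 3 semitones up from G2 (the size of an augmented second) reaches A#2.

A#2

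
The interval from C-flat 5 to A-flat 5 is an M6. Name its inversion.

minor third

The rule of nine gives the new number: 9 − 6 = 3, so a sixth becomes a third.
The quality also flips — major becomes minor — giving a minor third.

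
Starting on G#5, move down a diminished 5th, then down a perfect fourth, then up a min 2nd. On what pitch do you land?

A#4

Down a diminished fifth from G#5: C##5 (6 semitones down).
C##5 down a perfect fourth → G##4 (5 semitones).
A minor second up from G##4 is A#4.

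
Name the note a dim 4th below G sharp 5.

D double-sharp 5

The fourth takes the letter from G down to D.
A diminished fourth is 4 semitones; 4 semitones down from G#5 gives D##5.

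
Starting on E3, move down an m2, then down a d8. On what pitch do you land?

A minor second down from E3 is D#3.
D#3 down a diminished octave → D##2 (11 semitones).

D##2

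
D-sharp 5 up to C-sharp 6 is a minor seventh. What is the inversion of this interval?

major second

Interval numbers invert to sum to nine: 7 + 2 = 9, so a seventh inverts to a second.
The quality also flips — minor becomes major — giving a major second.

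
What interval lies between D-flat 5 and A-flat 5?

perfect fifth

D to A spans five letter names (D-E-F-G-A), so the interval is some kind of fifth.
Db5 to Ab5 is 7 semitones, matching the perfect fifth exactly, so the quality is perfect.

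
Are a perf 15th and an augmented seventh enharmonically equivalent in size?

A perfect fifteenth spans 24 semitones; an augmented seventh spans 12 semitones. They differ by 12.

No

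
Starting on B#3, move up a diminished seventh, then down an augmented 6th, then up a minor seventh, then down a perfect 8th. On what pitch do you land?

A diminished seventh up from B#3 is A4.
A4 down an augmented sixth → Cb4 (10 semitones).
A minor seventh up from Cb4 is Bbb4.
Down a perfect octave from Bbb4: Bbb3 (12 semitones down).

Bbb3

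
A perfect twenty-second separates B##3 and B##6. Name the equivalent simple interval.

Each octave removed subtracts seven from the number: 22 − 14 = 8.
So a perfect twenty-second is 2 octaves plus a perfect octave. The quality is unchanged.

perfect 8th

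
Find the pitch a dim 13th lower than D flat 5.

Counting six letter names plus an octave down from D lands on F.
A diminished thirteenth is 19 semitones; 19 semitones down from Db5 gives F#3.

F sharp 3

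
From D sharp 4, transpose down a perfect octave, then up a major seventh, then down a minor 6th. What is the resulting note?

Down a perfect octave from D#4: D#3 (12 semitones down).
D#3 up a major seventh → C##4 (11 semitones).
C##4 down a minor sixth → E##3 (8 semitones).

E double-sharp 3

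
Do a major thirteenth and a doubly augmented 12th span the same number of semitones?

A major thirteenth spans 21 semitones, and a doubly augmented twelfth also spans 21 semitones — they're enharmonic.

Yes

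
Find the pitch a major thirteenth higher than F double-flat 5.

D double-flat 7

The thirteenth's letter: F up six letter names plus an octave → D.
Moving 21 semitones up from Fbb5 (the size of a major thirteenth) reaches Dbb7.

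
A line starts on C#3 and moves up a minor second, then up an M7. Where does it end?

C#4

A minor second up from C#3 is D3.
A major seventh up from D3 is C#4.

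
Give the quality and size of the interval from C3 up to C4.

C to C is the same letter name, plus an octave — that makes it an octave of some quality.
Counting semitones, C3→C4 is 12, which is the perfect octave.

perfect octave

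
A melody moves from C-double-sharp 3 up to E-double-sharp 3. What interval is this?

major third

C to E spans three letter names (C-D-E) — that makes it a third of some quality.
Counting semitones, C##3→E##3 is 4, which is the major third.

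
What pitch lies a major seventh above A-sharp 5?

The seventh takes the letter from A up to G.
Moving 11 semitones up from A#5 (the size of a major seventh) reaches G##6.

G-double-sharp 6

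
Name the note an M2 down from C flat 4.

The second takes the letter from C down to B.
A major second is 2 semitones; 2 semitones down from Cb4 gives Bbb3.

B double-flat 3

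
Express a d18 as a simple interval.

diminished fourth

Take out 2 octaves (14 from the number): 18 − 14 = 4.
That makes a diminished eighteenth a compound diminished fourth — 2 octaves plus a diminished fourth.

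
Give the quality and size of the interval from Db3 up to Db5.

D to D is the same letter name, plus 2 octaves, so the interval is some kind of fifteenth.
Db3 to Db5 is 24 semitones, matching the perfect fifteenth exactly, so the quality is perfect.
(Equivalently, a compound perfect octave: a perfect octave plus an octave.)

perfect 15th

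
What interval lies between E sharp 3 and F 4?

E to F spans two letter names (E-F), plus an octave — that makes it a ninth of some quality.
E#3 to F4 spans 12 semitones — two semitones narrower than the major ninth (14) — giving a diminished ninth.

diminished ninth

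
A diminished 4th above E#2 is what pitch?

The fourth takes the letter from E up to A.
A diminished fourth spans 4 semitones, so from E#2 the target pitch is A2.

A2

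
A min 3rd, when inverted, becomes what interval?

Interval numbers invert to sum to nine: 3 + 6 = 9, so a third inverts to a sixth.
The quality also flips — minor becomes major — giving a major sixth.

major sixth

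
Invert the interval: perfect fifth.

P4

Inverted interval numbers add to nine, so a fifth pairs with a fourth (5 + 4 = 9).
The quality also flips — perfect stays perfect — giving a perfect fourth.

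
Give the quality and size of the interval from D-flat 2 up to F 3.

D to F spans three letter names (D-E-F), plus an octave — that makes it a tenth of some quality.
Db2 to F3 is 16 semitones, matching the major tenth exactly, so the quality is major.
(Equivalently, a compound major third: a major third plus an octave.)

major tenth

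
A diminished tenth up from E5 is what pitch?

The tenth's letter: E up three letter names plus an octave → G.
A diminished tenth is 14 semitones; 14 semitones up from E5 gives Gb6.

Gb6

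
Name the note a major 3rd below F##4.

D#4

The third takes the letter from F down to D.
Moving 4 semitones down from F##4 (the size of a major third) reaches D#4.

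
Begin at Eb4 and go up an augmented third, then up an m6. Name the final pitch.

E5

Eb4 up an augmented third → G#4 (5 semitones).
G#4 up a minor sixth → E5 (8 semitones).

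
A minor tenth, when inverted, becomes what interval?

major sixth

First reduce the compound minor tenth to its simple form, a minor third.
Inverted interval numbers add to nine, so a third pairs with a sixth (3 + 6 = 9).
Quality inverts too: minor becomes major. That makes the inversion a major sixth.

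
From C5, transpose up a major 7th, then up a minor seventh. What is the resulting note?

A major seventh up from C5 is B5.
Up a minor seventh from B5: A6 (10 semitones up).

A6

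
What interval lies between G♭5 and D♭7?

perfect twelfth

G to D spans five letter names (G-A-B-C-D), plus an octave, so the interval is some kind of twelfth.
The perfect twelfth spans 19 semitones, and Gb5 to Db7 is exactly 19 semitones — so this is a perfect twelfth.
(Equivalently, a compound perfect fifth: a perfect fifth plus an octave.)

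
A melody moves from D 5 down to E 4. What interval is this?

minor seventh

Descending from D5 to E4 is the same interval as ascending E4 to D5.
E to D spans seven letter names (E-F-G-A-B-C-D) — that makes it a seventh of some quality.
A major seventh would be 11 semitones, but E4 to D5 is 10 — one semitone narrower, making it a minor seventh.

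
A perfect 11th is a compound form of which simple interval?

perfect fourth

Take out an octave (7 from the number): 11 − 7 = 4.
That makes a perfect eleventh a compound perfect fourth — an octave plus a perfect fourth.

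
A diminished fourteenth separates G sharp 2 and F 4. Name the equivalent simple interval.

d7

Each octave removed subtracts seven from the number: 14 − 7 = 7.
So a diminished fourteenth is an octave plus a diminished seventh. The quality is unchanged.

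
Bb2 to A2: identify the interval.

Descending from Bb2 to A2 is the same interval as ascending A2 to Bb2.
A to B spans two letter names (A-B), so the interval is some kind of second.
A2 to Bb2 is 1 semitone, a half step short of the major second (2), so this is minor.

m2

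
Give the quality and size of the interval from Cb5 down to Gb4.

Descending from Cb5 to Gb4 is the same interval as ascending Gb4 to Cb5.
G to C spans four letter names (G-A-B-C): a fourth.
Gb4 to Cb5 is 5 semitones, matching the perfect fourth exactly, so the quality is perfect.

perfect fourth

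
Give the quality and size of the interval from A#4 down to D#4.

Descending from A#4 to D#4 is the same interval as ascending D#4 to A#4.
D to A spans five letter names (D-E-F-G-A) — that makes it a fifth of some quality.
D#4 to A#4 is 7 semitones, matching the perfect fifth exactly, so the quality is perfect.

P5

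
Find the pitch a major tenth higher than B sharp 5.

D double-sharp 7

The tenth's letter: B up three letter names plus an octave → D.
A major tenth is 16 semitones; 16 semitones up from B#5 gives D##7.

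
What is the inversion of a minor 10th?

M6

First reduce the compound minor tenth to its simple form, a minor third.
The rule of nine gives the new number: 9 − 3 = 6, so a third becomes a sixth.
And minor becomes major under inversion, so we get a major sixth.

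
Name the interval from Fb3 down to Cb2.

perfect eleventh

Descending from Fb3 to Cb2 is the same interval as ascending Cb2 to Fb3.
C to F spans four letter names (C-D-E-F), plus an octave: an eleventh.
The perfect eleventh spans 17 semitones, and Cb2 to Fb3 is exactly 17 semitones — so this is a perfect eleventh.
(Equivalently, a compound perfect fourth: a perfect fourth plus an octave.)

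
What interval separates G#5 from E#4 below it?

Descending from G#5 to E#4 is the same interval as ascending E#4 to G#5.
E to G spans three letter names (E-F-G), plus an octave — that makes it a tenth of some quality.
A major tenth would be 16 semitones, but E#4 to G#5 is 15 — one semitone narrower, making it a minor tenth.
(Equivalently, a compound minor third: a minor third plus an octave.)

minor tenth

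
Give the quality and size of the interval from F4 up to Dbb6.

diminished thirteenth

F to D spans six letter names (F-G-A-B-C-D), plus an octave — that makes it a thirteenth of some quality.
The major thirteenth is 21 semitones; here we have 19, two semitones narrower: diminished.
(Equivalently, a compound diminished sixth: a diminished sixth plus an octave.)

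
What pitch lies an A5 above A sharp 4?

E double-sharp 5

Five letter names up from A: E.
An augmented fifth spans 8 semitones, so from A#4 the target pitch is E##5.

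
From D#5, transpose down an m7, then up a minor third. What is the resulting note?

D#5 down a minor seventh → E#4 (10 semitones).
Up a minor third from E#4: G#4 (3 semitones up).

G#4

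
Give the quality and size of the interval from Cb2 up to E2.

augmented third

C to E spans three letter names (C-D-E), so the interval is some kind of third.
Cb2 to E2 spans 5 semitones — one semitone wider than the major third (4) — giving an augmented third.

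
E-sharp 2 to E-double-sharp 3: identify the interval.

E to E is the same letter name, plus an octave: an octave.
The perfect octave is 12 semitones; here we have 13, one semitone wider: augmented.

A8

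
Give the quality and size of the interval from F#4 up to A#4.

major third

F to A spans three letter names (F-G-A): a third.
F#4 to A#4 is 4 semitones, matching the major third exactly, so the quality is major.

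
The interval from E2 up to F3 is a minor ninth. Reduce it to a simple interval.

m2

Each octave removed subtracts seven from the number: 9 − 7 = 2.
That makes a minor ninth a compound minor second — an octave plus a minor second.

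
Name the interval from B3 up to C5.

B to C spans two letter names (B-C), plus an octave — that makes it a ninth of some quality.
At 13 semitones, B3→C5 falls one short of a major ninth: minor.
(Equivalently, a compound minor second: a minor second plus an octave.)

m9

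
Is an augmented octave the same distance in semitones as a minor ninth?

Both span 13 semitones: an augmented octave and a minor ninth are the same chromatic distance.

Yes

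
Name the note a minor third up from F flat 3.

Counting three letter names up from F lands on A.
Moving 3 semitones up from Fb3 (the size of a minor third) reaches Abb3.

A double-flat 3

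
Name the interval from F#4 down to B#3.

Descending from F#4 to B#3 is the same interval as ascending B#3 to F#4.
B to F spans five letter names (B-C-D-E-F), so the interval is some kind of fifth.
B#3 to F#4 spans 6 semitones — one semitone narrower than the perfect fifth (7) — giving a diminished fifth.

d5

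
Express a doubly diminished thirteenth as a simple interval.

Take out an octave (7 from the number): 13 − 7 = 6.
That makes a doubly diminished thirteenth a compound doubly diminished sixth — an octave plus a doubly diminished sixth.

doubly diminished sixth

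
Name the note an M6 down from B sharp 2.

D sharp 2

Counting six letter names down from B lands on D.
A major sixth is 9 semitones; 9 semitones down from B#2 gives D#2.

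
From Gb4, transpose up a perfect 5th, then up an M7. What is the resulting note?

C6

Gb4 up a perfect fifth → Db5 (7 semitones).
Up a major seventh from Db5: C6 (11 semitones up).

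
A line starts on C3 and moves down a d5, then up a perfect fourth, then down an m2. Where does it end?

A diminished fifth down from C3 is F#2.
F#2 up a perfect fourth → B2 (5 semitones).
B2 down a minor second → A#2 (1 semitone).

A#2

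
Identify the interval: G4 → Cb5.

diminished fourth

G to C spans four letter names (G-A-B-C): a fourth.
A perfect fourth would be 5 semitones; G4 to Cb5 is 4, one semitone narrower, so the interval is diminished.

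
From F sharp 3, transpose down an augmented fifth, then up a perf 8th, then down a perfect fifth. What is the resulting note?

Down an augmented fifth from F#3: Bb2 (8 semitones down).
Bb2 up a perfect octave → Bb3 (12 semitones).
Bb3 down a perfect fifth → Eb3 (7 semitones).

E flat 3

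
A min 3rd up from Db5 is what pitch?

Three letter names up from D: F.
A minor third spans 3 semitones, so from Db5 the target pitch is Fb5.

Fb5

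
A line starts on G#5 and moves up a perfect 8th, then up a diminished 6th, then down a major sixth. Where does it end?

A perfect octave up from G#5 is G#6.
A diminished sixth up from G#6 is Eb7.
A major sixth down from Eb7 is Gb6.

Gb6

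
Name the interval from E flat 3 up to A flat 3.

E to A spans four letter names (E-F-G-A): a fourth.
Eb3 to Ab3 is 5 semitones, matching the perfect fourth exactly, so the quality is perfect.

P4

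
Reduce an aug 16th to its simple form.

Take out 2 octaves (14 from the number): 16 − 14 = 2.
Quality carries through unchanged, so the simple form is an augmented second.

A2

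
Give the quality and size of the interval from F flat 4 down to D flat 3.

Descending from Fb4 to Db3 is the same interval as ascending Db3 to Fb4.
D to F spans three letter names (D-E-F), plus an octave — that makes it a tenth of some quality.
Db3 to Fb4 is 15 semitones, a half step short of the major tenth (16), so this is minor.
(Equivalently, a compound minor third: a minor third plus an octave.)

m10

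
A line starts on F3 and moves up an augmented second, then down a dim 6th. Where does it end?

Up an augmented second from F3: G#3 (3 semitones up).
Down a diminished sixth from G#3: B##2 (7 semitones down).

B##2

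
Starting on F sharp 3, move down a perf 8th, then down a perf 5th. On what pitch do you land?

F#3 down a perfect octave → F#2 (12 semitones).
A perfect fifth down from F#2 is B1.

B 1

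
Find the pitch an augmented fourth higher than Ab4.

The fourth takes the letter from A up to D.
An augmented fourth spans 6 semitones, so from Ab4 the target pitch is D5.

D5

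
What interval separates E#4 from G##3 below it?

minor sixth

Descending from E#4 to G##3 is the same interval as ascending G##3 to E#4.
G to E spans six letter names (G-A-B-C-D-E): a sixth.
G##3 to E#4 is 8 semitones, a half step short of the major sixth (9), so this is minor.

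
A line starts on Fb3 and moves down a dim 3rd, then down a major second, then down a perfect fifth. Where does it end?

F2

Fb3 down a diminished third → D3 (2 semitones).
Down a major second from D3: C3 (2 semitones down).
Down a perfect fifth from C3: F2 (7 semitones down).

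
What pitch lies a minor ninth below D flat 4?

Counting two letter names plus an octave down from D lands on C.
Moving 13 semitones down from Db4 (the size of a minor ninth) reaches C3.

C 3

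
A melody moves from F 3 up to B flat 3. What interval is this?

F to B spans four letter names (F-G-A-B) — that makes it a fourth of some quality.
The perfect fourth spans 5 semitones, and F3 to Bb3 is exactly 5 semitones — so this is a perfect fourth.

perfect 4th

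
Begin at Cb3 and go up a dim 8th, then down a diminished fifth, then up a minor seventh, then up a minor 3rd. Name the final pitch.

Gbb4

Up a diminished octave from Cb3: Cbb4 (11 semitones up).
Cbb4 down a diminished fifth → Fb3 (6 semitones).
A minor seventh up from Fb3 is Ebb4.
Up a minor third from Ebb4: Gbb4 (3 semitones up).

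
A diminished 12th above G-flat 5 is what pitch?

D-double-flat 7

The twelfth's letter: G up five letter names plus an octave → D.
A diminished twelfth is 18 semitones; 18 semitones up from Gb5 gives Dbb7.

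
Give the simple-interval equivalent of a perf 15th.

perfect octave

Subtracting seven from the interval number removes an octave: 15 − 7 = 8.
Quality carries through unchanged, so the simple form is a perfect octave.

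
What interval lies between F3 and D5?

F to D spans six letter names (F-G-A-B-C-D), plus an octave: a thirteenth.
Counting semitones, F3→D5 is 21, which is the major thirteenth.
(Equivalently, a compound major sixth: a major sixth plus an octave.)

major thirteenth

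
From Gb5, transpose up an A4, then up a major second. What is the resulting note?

D6

Up an augmented fourth from Gb5: C6 (6 semitones up).
A major second up from C6 is D6.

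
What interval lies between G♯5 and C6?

G to C spans four letter names (G-A-B-C) — that makes it a fourth of some quality.
A perfect fourth would be 5 semitones; G#5 to C6 is 4, one semitone narrower, so the interval is diminished.

diminished fourth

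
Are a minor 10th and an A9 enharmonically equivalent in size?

A minor tenth spans 15 semitones, and an augmented ninth also spans 15 semitones — they're enharmonic.

Yes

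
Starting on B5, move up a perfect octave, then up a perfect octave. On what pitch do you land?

A perfect octave up from B5 is B6.
Up a perfect octave from B6: B7 (12 semitones up).

B7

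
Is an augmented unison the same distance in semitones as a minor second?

Both span 1 semitone: an augmented unison and a minor second are the same chromatic distance.

Yes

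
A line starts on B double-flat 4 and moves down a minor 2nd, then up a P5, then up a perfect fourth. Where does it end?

Down a minor second from Bbb4: Ab4 (1 semitone down).
Ab4 up a perfect fifth → Eb5 (7 semitones).
A perfect fourth up from Eb5 is Ab5.

A flat 5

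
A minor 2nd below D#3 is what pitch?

Two letter names down from D: C.
A minor second is 1 semitone; 1 semitone down from D#3 gives C##3.

C##3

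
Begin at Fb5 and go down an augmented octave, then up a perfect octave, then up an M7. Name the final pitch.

An augmented octave down from Fb5 is Fbb4.
A perfect octave up from Fbb4 is Fbb5.
Fbb5 up a major seventh → Ebb6 (11 semitones).

Ebb6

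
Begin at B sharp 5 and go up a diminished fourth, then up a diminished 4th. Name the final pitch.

A flat 6

A diminished fourth up from B#5 is E6.
E6 up a diminished fourth → Ab6 (4 semitones).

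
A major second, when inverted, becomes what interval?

minor 7th

Interval numbers invert to sum to nine: 2 + 7 = 9, so a second inverts to a seventh.
Quality inverts too: major becomes minor. That makes the inversion a minor seventh.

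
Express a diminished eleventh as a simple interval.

Each octave removed subtracts seven from the number: 11 − 7 = 4.
Quality carries through unchanged, so the simple form is a diminished fourth.

diminished fourth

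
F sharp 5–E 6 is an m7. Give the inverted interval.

major 2nd

Inverted interval numbers add to nine, so a seventh pairs with a second (7 + 2 = 9).
Quality inverts too: minor becomes major. That makes the inversion a major second.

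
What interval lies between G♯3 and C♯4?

perfect fourth

G to C spans four letter names (G-A-B-C): a fourth.
G#3 to C#4 is 5 semitones, matching the perfect fourth exactly, so the quality is perfect.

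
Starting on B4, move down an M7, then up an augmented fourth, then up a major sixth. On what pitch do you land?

A major seventh down from B4 is C4.
An augmented fourth up from C4 is F#4.
Up a major sixth from F#4: D#5 (9 semitones up).

D#5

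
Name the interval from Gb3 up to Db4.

P5

G to D spans five letter names (G-A-B-C-D), so the interval is some kind of fifth.
Counting semitones, Gb3→Db4 is 7, which is the perfect fifth.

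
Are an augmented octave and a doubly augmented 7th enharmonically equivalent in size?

Yes

An augmented octave = 13 semitones = a doubly augmented seventh; enharmonically equal.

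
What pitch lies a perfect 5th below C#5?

F#4

Five letter names down from C: F.
A perfect fifth is 7 semitones; 7 semitones down from C#5 gives F#4.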